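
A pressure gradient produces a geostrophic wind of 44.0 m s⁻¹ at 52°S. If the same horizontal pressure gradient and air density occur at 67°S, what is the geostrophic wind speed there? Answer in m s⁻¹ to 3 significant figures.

37.7 m s⁻¹

With the same pressure gradient and density, V_g ∝ 1/f ∝ 1/sin φ.
V₂ = V₁ · sin φ₁ / sin φ₂ = 44.0 × sin 52° / sin 67°
V₂ = 44.0 × 0.7880/0.9205 = 37.7 m s⁻¹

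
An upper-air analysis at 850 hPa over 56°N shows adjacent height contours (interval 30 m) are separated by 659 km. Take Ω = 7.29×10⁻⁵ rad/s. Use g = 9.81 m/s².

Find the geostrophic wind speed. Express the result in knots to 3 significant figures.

7.18 knots

Coriolis parameter at 56°N:
f = 2Ω sin φ = 2 × 7.29×10⁻⁵ × sin 56° = 1.21×10⁻⁴ s⁻¹
Height gradient: |∂Z/∂n| = 30 m / 659000 m = 4.55×10⁻⁵
On a pressure surface, geostrophic balance gives V_g = (g/f)|∂Z/∂n|:
V_g = 9.81 × 4.55×10⁻⁵ / 1.21×10⁻⁴ = 3.69 m/s
Converting: 3.69 m/s × 1.944 = 7.18 knots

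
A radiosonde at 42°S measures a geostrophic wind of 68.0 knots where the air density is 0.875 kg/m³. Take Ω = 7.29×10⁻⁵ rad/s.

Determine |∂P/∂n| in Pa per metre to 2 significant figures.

Coriolis parameter at 42°S:
f = 2Ω sin φ = 2 × 7.29×10⁻⁵ × sin 42° = 9.76×10⁻⁵ s⁻¹
Wind speed in SI: 68.0 knots = 35.0 m/s
Geostrophic balance rearranged: |∂P/∂n| = f ρ V_g
|∂P/∂n| = 9.76×10⁻⁵ × 0.875 × 35.0 = 2.99×10⁻³ Pa/m

3.0×10⁻³ Pa/m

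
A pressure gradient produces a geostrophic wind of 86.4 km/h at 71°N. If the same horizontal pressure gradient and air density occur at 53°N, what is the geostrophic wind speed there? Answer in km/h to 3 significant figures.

With the same pressure gradient and density, V_g ∝ 1/f ∝ 1/sin φ.
V₂ = V₁ · sin φ₁ / sin φ₂ = 86.4 × sin 71° / sin 53°
V₂ = 86.4 × 0.9455/0.7986 = 102 km/h

102 km/h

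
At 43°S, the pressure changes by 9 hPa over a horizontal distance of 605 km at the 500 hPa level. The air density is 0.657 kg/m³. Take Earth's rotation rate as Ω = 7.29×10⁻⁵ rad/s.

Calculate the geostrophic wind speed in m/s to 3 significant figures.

22.8 m/s

Coriolis parameter at 43°S:
f = 2Ω sin φ = 2 × 7.29×10⁻⁵ × sin 43° = 9.94×10⁻⁵ s⁻¹
Pressure gradient: |∂P/∂n| = 900 Pa / 605000 m = 1.49×10⁻³ Pa/m
Geostrophic balance (pressure-gradient force = Coriolis force):
V_g = (1/(fρ)) |∂P/∂n| = 1.49×10⁻³ / (9.94×10⁻⁵ × 0.657) = 22.8 m/s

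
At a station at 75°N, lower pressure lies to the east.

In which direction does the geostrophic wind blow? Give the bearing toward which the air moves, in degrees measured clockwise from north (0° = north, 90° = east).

The pressure-gradient force points toward the east (bearing 090°).
Geostrophic balance: in the Northern Hemisphere the Coriolis force deflects motion to the right, so the geostrophic wind blows 90° to the right of the pressure-gradient force (low pressure on the left).
Rotating 090° by 90° clockwise gives 180° — the wind blows toward the south.

180°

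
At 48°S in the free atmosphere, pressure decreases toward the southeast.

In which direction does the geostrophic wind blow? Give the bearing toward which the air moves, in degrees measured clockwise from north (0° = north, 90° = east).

045°

The pressure-gradient force points toward the southeast (bearing 135°).
Geostrophic balance: in the Southern Hemisphere the Coriolis force deflects motion to the left, so the geostrophic wind blows 90° to the left of the pressure-gradient force (low pressure on the right).
Rotating 135° by 90° counterclockwise gives 045° — the wind blows toward the northeast.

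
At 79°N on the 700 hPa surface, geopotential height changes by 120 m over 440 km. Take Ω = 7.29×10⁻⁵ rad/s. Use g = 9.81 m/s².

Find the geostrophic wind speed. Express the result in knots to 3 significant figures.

36.3 knots

Coriolis parameter at 79°N:
f = 2Ω sin φ = 2 × 7.29×10⁻⁵ × sin 79° = 1.43×10⁻⁴ s⁻¹
Height gradient: |∂Z/∂n| = 120 m / 440000 m = 2.73×10⁻⁴
On a pressure surface, geostrophic balance gives V_g = (g/f)|∂Z/∂n|:
V_g = 9.81 × 2.73×10⁻⁴ / 1.43×10⁻⁴ = 18.7 m/s
Converting: 18.7 m/s × 1.944 = 36.3 knots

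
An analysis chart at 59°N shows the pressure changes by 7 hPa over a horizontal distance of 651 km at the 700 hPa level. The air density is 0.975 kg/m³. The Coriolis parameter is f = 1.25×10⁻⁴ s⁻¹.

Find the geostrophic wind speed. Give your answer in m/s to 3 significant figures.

8.82 m/s

Pressure gradient: |∂P/∂n| = 700 Pa / 651000 m = 1.08×10⁻³ Pa/m
Geostrophic balance (pressure-gradient force = Coriolis force):
V_g = (1/(fρ)) |∂P/∂n| = 1.08×10⁻³ / (1.25×10⁻⁴ × 0.975) = 8.82 m/s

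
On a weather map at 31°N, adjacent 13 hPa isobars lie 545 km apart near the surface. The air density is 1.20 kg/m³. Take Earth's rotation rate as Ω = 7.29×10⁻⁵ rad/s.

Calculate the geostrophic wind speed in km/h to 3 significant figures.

Coriolis parameter at 31°N:
f = 2Ω sin φ = 2 × 7.29×10⁻⁵ × sin 31° = 7.51×10⁻⁵ s⁻¹
Pressure gradient: |∂P/∂n| = 1300 Pa / 545000 m = 2.39×10⁻³ Pa/m
Geostrophic balance (pressure-gradient force = Coriolis force):
V_g = (1/(fρ)) |∂P/∂n| = 2.39×10⁻³ / (7.51×10⁻⁵ × 1.20) = 26.5 m/s
Converting: 26.5 m/s × 3.6 = 95.3 km/h

95.3 km/h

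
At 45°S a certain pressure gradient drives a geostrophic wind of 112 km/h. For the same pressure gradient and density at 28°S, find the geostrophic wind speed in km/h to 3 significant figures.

With the same pressure gradient and density, V_g ∝ 1/f ∝ 1/sin φ.
V₂ = V₁ · sin φ₁ / sin φ₂ = 112 × sin 45° / sin 28°
V₂ = 112 × 0.7071/0.4695 = 169 km/h

169 km/h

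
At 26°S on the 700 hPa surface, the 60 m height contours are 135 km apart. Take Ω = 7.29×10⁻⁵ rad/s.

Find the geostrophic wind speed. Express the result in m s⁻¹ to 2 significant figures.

Coriolis parameter at 26°S:
f = 2Ω sin φ = 2 × 7.29×10⁻⁵ × sin 26° = 6.39×10⁻⁵ s⁻¹
Height gradient: |∂Z/∂n| = 60 m / 135000 m = 4.44×10⁻⁴
On a pressure surface, geostrophic balance gives V_g = (g/f)|∂Z/∂n|:
V_g = 9.81 × 4.44×10⁻⁴ / 6.39×10⁻⁵ = 68.2 m/s

68 m s⁻¹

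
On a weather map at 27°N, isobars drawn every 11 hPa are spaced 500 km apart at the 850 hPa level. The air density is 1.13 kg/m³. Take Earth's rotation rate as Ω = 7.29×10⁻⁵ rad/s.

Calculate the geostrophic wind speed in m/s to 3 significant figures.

Coriolis parameter at 27°N:
f = 2Ω sin φ = 2 × 7.29×10⁻⁵ × sin 27° = 6.62×10⁻⁵ s⁻¹
Pressure gradient: |∂P/∂n| = 1100 Pa / 500000 m = 2.20×10⁻³ Pa/m
Geostrophic balance (pressure-gradient force = Coriolis force):
V_g = (1/(fρ)) |∂P/∂n| = 2.20×10⁻³ / (6.62×10⁻⁵ × 1.13) = 29.4 m/s

29.4 m/s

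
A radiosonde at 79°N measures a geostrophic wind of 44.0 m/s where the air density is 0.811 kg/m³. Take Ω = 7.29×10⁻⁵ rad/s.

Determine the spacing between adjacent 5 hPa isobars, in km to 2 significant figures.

98 km

Coriolis parameter at 79°N:
f = 2Ω sin φ = 2 × 7.29×10⁻⁵ × sin 79° = 1.43×10⁻⁴ s⁻¹
Geostrophic balance rearranged: |∂P/∂n| = f ρ V_g
|∂P/∂n| = 1.43×10⁻⁴ × 0.811 × 44.0 = 5.11×10⁻³ Pa/m
Isobar spacing: Δn = ΔP/|∂P/∂n| = 500 Pa / 5.11×10⁻³ Pa/m = 97902 m ≈ 98 km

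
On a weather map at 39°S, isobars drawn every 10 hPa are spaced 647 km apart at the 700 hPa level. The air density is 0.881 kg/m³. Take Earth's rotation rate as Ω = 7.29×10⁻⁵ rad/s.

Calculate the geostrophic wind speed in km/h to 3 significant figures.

Coriolis parameter at 39°S:
f = 2Ω sin φ = 2 × 7.29×10⁻⁵ × sin 39° = 9.18×10⁻⁵ s⁻¹
Pressure gradient: |∂P/∂n| = 1000 Pa / 647000 m = 1.55×10⁻³ Pa/m
Geostrophic balance (pressure-gradient force = Coriolis force):
V_g = (1/(fρ)) |∂P/∂n| = 1.55×10⁻³ / (9.18×10⁻⁵ × 0.881) = 19.1 m/s
Converting: 19.1 m/s × 3.6 = 68.8 km/h

68.8 km/h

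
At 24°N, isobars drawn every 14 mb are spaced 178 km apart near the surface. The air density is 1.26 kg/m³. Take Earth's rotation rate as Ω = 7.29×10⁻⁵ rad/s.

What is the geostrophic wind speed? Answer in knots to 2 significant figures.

200 knots

Coriolis parameter at 24°N:
f = 2Ω sin φ = 2 × 7.29×10⁻⁵ × sin 24° = 5.93×10⁻⁵ s⁻¹
Pressure gradient: |∂P/∂n| = 1400 Pa / 178000 m = 7.87×10⁻³ Pa/m
Geostrophic balance (pressure-gradient force = Coriolis force):
V_g = (1/(fρ)) |∂P/∂n| = 7.87×10⁻³ / (5.93×10⁻⁵ × 1.26) = 105 m/s
Converting: 105 m/s × 1.944 = 200 knots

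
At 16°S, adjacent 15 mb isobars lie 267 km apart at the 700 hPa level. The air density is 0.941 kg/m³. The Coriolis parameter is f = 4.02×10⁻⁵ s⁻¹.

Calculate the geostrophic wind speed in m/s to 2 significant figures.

150 m/s

Pressure gradient: |∂P/∂n| = 1500 Pa / 267000 m = 5.62×10⁻³ Pa/m
Geostrophic balance (pressure-gradient force = Coriolis force):
V_g = (1/(fρ)) |∂P/∂n| = 5.62×10⁻³ / (4.02×10⁻⁵ × 0.941) = 149 m/s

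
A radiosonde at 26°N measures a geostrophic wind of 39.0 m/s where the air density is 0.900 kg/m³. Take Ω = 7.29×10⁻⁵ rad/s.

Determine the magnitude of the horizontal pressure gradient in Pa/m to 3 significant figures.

Coriolis parameter at 26°N:
f = 2Ω sin φ = 2 × 7.29×10⁻⁵ × sin 26° = 6.39×10⁻⁵ s⁻¹
Geostrophic balance rearranged: |∂P/∂n| = f ρ V_g
|∂P/∂n| = 6.39×10⁻⁵ × 0.900 × 39.0 = 2.24×10⁻³ Pa/m

2.24×10⁻³ Pa/m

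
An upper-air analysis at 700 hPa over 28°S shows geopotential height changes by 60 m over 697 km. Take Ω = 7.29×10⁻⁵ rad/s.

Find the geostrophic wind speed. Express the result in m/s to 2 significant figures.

12 m/s

Coriolis parameter at 28°S:
f = 2Ω sin φ = 2 × 7.29×10⁻⁵ × sin 28° = 6.84×10⁻⁵ s⁻¹
Height gradient: |∂Z/∂n| = 60 m / 697000 m = 8.61×10⁻⁵
On a pressure surface, geostrophic balance gives V_g = (g/f)|∂Z/∂n|:
V_g = 9.81 × 8.61×10⁻⁵ / 6.84×10⁻⁵ = 12.3 m/s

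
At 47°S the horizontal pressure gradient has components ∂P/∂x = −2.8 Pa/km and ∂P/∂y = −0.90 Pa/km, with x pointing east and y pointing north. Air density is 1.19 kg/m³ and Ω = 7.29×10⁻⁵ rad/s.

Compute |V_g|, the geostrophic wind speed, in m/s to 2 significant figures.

Coriolis parameter at 47°S:
f = 2Ω sin φ = 2 × 7.29×10⁻⁵ × sin 47° = 1.07×10⁻⁴ s⁻¹
In the Southern Hemisphere f is negative: f = −1.07×10⁻⁴ s⁻¹.
Component geostrophic relations (x east, y north):
u_g = −(1/(fρ)) ∂P/∂y,  v_g = (1/(fρ)) ∂P/∂x
u_g = −(−0.90×10⁻³)/(−1.07×10⁻⁴ × 1.19) = −7.09 m/s;  v_g = (−2.8×10⁻³)/(−1.07×10⁻⁴ × 1.19) = 22.1 m/s
|V_g| = √(u_g² + v_g²) = 23.2 m/s

23 m/s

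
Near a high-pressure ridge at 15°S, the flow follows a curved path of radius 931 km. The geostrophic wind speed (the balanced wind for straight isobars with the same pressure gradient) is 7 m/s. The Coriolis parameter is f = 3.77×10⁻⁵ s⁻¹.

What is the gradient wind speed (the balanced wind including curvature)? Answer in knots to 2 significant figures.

Around a high, pressure-gradient force acts outward with centrifugal, so Coriolis balances both:
fV = (1/ρ)|∂P/∂n| + V²/R  →  V² − fR·V + fR·V_g = 0
With fR = 3.77×10⁻⁵ × 931×10³ m = 35.1 m/s:
V = [fR − √((fR)² − 4 fR V_g)]/2 = [35.1 − √(35.1² − 4×35.1×7)]/2 = 9.66 m/s
Supergeostrophic (V > V_g = 7 m/s), as expected around a high.
Converting: 9.66 m/s × 1.944 = 19 knots

19 knots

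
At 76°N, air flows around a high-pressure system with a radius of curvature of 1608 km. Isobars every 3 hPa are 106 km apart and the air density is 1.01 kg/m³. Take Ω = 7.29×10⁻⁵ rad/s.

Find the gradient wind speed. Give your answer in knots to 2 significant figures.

43 knots

Coriolis parameter at 76°N:
f = 2Ω sin φ = 2 × 7.29×10⁻⁵ × sin 76° = 1.41×10⁻⁴ s⁻¹
Pressure gradient: |∂P/∂n| = 300 Pa / 106000 m = 2.83×10⁻³ Pa/m
Geostrophic speed: V_g = |∂P/∂n|/(fρ) = 2.83×10⁻³/(1.41×10⁻⁴ × 1.01) = 19.8 m/s
Around a high, pressure-gradient force acts outward with centrifugal, so Coriolis balances both:
fV = (1/ρ)|∂P/∂n| + V²/R  →  V² − fR·V + fR·V_g = 0
With fR = 1.41×10⁻⁴ × 1608×10³ m = 227 m/s:
V = [fR − √((fR)² − 4 fR V_g)]/2 = [227 − √(227² − 4×227×19.8)]/2 = 21.9 m/s
Supergeostrophic (V > V_g = 19.8 m/s), as expected around a high.
Converting: 21.9 m/s × 1.944 = 43 knots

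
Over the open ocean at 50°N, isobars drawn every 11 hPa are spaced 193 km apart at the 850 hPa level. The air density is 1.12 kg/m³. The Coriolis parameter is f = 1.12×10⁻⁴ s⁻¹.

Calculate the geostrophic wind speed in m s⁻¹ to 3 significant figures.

45.4 m s⁻¹

Pressure gradient: |∂P/∂n| = 1100 Pa / 193000 m = 5.70×10⁻³ Pa/m
Geostrophic balance (pressure-gradient force = Coriolis force):
V_g = (1/(fρ)) |∂P/∂n| = 5.70×10⁻³ / (1.12×10⁻⁴ × 1.12) = 45.4 m/s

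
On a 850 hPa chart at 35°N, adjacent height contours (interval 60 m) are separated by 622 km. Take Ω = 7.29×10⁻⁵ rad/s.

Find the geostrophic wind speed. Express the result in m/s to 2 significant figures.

Coriolis parameter at 35°N:
f = 2Ω sin φ = 2 × 7.29×10⁻⁵ × sin 35° = 8.36×10⁻⁵ s⁻¹
Height gradient: |∂Z/∂n| = 60 m / 622000 m = 9.65×10⁻⁵
On a pressure surface, geostrophic balance gives V_g = (g/f)|∂Z/∂n|:
V_g = 9.81 × 9.65×10⁻⁵ / 8.36×10⁻⁵ = 11.3 m/s

11 m/s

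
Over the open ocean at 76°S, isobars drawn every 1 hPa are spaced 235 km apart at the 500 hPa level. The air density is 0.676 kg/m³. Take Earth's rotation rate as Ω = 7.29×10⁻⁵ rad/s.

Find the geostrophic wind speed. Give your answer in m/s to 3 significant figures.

Coriolis parameter at 76°S:
f = 2Ω sin φ = 2 × 7.29×10⁻⁵ × sin 76° = 1.41×10⁻⁴ s⁻¹
Pressure gradient: |∂P/∂n| = 100 Pa / 235000 m = 4.26×10⁻⁴ Pa/m
Geostrophic balance (pressure-gradient force = Coriolis force):
V_g = (1/(fρ)) |∂P/∂n| = 4.26×10⁻⁴ / (1.41×10⁻⁴ × 0.676) = 4.45 m/s

4.45 m/s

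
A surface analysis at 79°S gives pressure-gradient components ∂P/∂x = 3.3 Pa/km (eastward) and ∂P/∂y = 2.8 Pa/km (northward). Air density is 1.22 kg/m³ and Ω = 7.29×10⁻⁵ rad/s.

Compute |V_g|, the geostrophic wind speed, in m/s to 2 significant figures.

Coriolis parameter at 79°S:
f = 2Ω sin φ = 2 × 7.29×10⁻⁵ × sin 79° = 1.43×10⁻⁴ s⁻¹
In the Southern Hemisphere f is negative: f = −1.43×10⁻⁴ s⁻¹.
Component geostrophic relations (x east, y north):
u_g = −(1/(fρ)) ∂P/∂y,  v_g = (1/(fρ)) ∂P/∂x
u_g = −(2.8×10⁻³)/(−1.43×10⁻⁴ × 1.22) = 16.0 m/s;  v_g = (3.3×10⁻³)/(−1.43×10⁻⁴ × 1.22) = −18.9 m/s
|V_g| = √(u_g² + v_g²) = 24.8 m/s

25 m/s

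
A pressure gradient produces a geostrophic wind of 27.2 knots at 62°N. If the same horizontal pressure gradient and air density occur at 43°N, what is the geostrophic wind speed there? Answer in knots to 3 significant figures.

35.2 knots

With the same pressure gradient and density, V_g ∝ 1/f ∝ 1/sin φ.
V₂ = V₁ · sin φ₁ / sin φ₂ = 27.2 × sin 62° / sin 43°
V₂ = 27.2 × 0.8829/0.6820 = 35.2 knots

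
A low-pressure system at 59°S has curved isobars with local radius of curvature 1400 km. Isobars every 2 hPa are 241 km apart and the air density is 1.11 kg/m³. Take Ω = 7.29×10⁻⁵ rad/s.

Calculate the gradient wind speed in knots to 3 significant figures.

Coriolis parameter at 59°S:
f = 2Ω sin φ = 2 × 7.29×10⁻⁵ × sin 59° = 1.25×10⁻⁴ s⁻¹
Pressure gradient: |∂P/∂n| = 200 Pa / 241000 m = 8.30×10⁻⁴ Pa/m
Geostrophic speed: V_g = |∂P/∂n|/(fρ) = 8.30×10⁻⁴/(1.25×10⁻⁴ × 1.11) = 5.98 m/s
Around a low, centrifugal force acts outward with Coriolis, so pressure-gradient force balances both:
(1/ρ)|∂P/∂n| = fV + V²/R  →  V² + fR·V − fR·V_g = 0
With fR = 1.25×10⁻⁴ × 1400×10³ m = 175 m/s:
V = [−fR + √((fR)² + 4 fR V_g)]/2 = [−175 + √(175² + 4×175×5.98)]/2 = 5.79 m/s
Subgeostrophic (V < V_g = 5.98 m/s), as expected around a low.
Converting: 5.79 m/s × 1.944 = 11.3 knots

11.3 knots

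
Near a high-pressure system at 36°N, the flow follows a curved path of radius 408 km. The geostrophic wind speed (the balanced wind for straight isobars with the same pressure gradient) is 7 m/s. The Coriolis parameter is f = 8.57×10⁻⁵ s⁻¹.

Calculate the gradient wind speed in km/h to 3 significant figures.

34.8 km/h

Around a high, pressure-gradient force acts outward with centrifugal, so Coriolis balances both:
fV = (1/ρ)|∂P/∂n| + V²/R  →  V² − fR·V + fR·V_g = 0
With fR = 8.57×10⁻⁵ × 408×10³ m = 35.0 m/s:
V = [fR − √((fR)² − 4 fR V_g)]/2 = [35.0 − √(35.0² − 4×35.0×7)]/2 = 9.68 m/s
Supergeostrophic (V > V_g = 7 m/s), as expected around a high.
Converting: 9.68 m/s × 3.6 = 34.8 km/h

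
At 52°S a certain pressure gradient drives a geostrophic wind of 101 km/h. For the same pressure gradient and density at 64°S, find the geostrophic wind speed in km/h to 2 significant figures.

89 km/h

With the same pressure gradient and density, V_g ∝ 1/f ∝ 1/sin φ.
V₂ = V₁ · sin φ₁ / sin φ₂ = 101 × sin 52° / sin 64°
V₂ = 101 × 0.7880/0.8988 = 89 km/h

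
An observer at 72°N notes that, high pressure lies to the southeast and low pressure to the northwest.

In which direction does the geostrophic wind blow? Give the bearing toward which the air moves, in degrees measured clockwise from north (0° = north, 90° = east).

The pressure-gradient force points toward the northwest (bearing 315°).
Geostrophic balance: in the Northern Hemisphere the Coriolis force deflects motion to the right, so the geostrophic wind blows 90° to the right of the pressure-gradient force (low pressure on the left).
Rotating 315° by 90° clockwise gives 045° — the wind blows toward the northeast.

045°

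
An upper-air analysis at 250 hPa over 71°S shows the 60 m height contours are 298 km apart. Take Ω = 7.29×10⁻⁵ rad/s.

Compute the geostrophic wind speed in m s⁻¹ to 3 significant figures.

14.3 m s⁻¹

Coriolis parameter at 71°S:
f = 2Ω sin φ = 2 × 7.29×10⁻⁵ × sin 71° = 1.38×10⁻⁴ s⁻¹
Height gradient: |∂Z/∂n| = 60 m / 298000 m = 2.01×10⁻⁴
On a pressure surface, geostrophic balance gives V_g = (g/f)|∂Z/∂n|:
V_g = 9.81 × 2.01×10⁻⁴ / 1.38×10⁻⁴ = 14.3 m/s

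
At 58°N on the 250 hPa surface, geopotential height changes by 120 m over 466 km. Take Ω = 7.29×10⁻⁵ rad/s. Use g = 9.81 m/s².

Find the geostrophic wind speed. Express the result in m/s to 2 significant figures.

Coriolis parameter at 58°N:
f = 2Ω sin φ = 2 × 7.29×10⁻⁵ × sin 58° = 1.24×10⁻⁴ s⁻¹
Height gradient: |∂Z/∂n| = 120 m / 466000 m = 2.58×10⁻⁴
On a pressure surface, geostrophic balance gives V_g = (g/f)|∂Z/∂n|:
V_g = 9.81 × 2.58×10⁻⁴ / 1.24×10⁻⁴ = 20.4 m/s

20 m/s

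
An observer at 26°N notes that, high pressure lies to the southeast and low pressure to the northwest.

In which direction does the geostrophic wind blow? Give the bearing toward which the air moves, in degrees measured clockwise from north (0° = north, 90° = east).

The pressure-gradient force points toward the northwest (bearing 315°).
Geostrophic balance: in the Northern Hemisphere the Coriolis force deflects motion to the right, so the geostrophic wind blows 90° to the right of the pressure-gradient force (low pressure on the left).
Rotating 315° by 90° clockwise gives 045° — the wind blows toward the northeast.

045°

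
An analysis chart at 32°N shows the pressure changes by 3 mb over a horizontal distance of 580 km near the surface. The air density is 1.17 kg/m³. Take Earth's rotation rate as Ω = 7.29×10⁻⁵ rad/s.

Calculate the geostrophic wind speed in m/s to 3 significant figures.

5.72 m/s

Coriolis parameter at 32°N:
f = 2Ω sin φ = 2 × 7.29×10⁻⁵ × sin 32° = 7.73×10⁻⁵ s⁻¹
Pressure gradient: |∂P/∂n| = 300 Pa / 580000 m = 5.17×10⁻⁴ Pa/m
Geostrophic balance (pressure-gradient force = Coriolis force):
V_g = (1/(fρ)) |∂P/∂n| = 5.17×10⁻⁴ / (7.73×10⁻⁵ × 1.17) = 5.72 m/s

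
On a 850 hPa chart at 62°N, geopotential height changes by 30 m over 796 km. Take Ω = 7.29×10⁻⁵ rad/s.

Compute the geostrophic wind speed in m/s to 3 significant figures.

2.87 m/s

Coriolis parameter at 62°N:
f = 2Ω sin φ = 2 × 7.29×10⁻⁵ × sin 62° = 1.29×10⁻⁴ s⁻¹
Height gradient: |∂Z/∂n| = 30 m / 796000 m = 3.77×10⁻⁵
On a pressure surface, geostrophic balance gives V_g = (g/f)|∂Z/∂n|:
V_g = 9.81 × 3.77×10⁻⁵ / 1.29×10⁻⁴ = 2.87 m/s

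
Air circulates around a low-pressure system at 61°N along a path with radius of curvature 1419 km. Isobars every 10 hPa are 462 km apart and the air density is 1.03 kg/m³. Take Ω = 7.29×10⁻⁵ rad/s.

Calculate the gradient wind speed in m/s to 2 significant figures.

Coriolis parameter at 61°N:
f = 2Ω sin φ = 2 × 7.29×10⁻⁵ × sin 61° = 1.28×10⁻⁴ s⁻¹
Pressure gradient: |∂P/∂n| = 1000 Pa / 462000 m = 2.16×10⁻³ Pa/m
Geostrophic speed: V_g = |∂P/∂n|/(fρ) = 2.16×10⁻³/(1.28×10⁻⁴ × 1.03) = 16.5 m/s
Around a low, centrifugal force acts outward with Coriolis, so pressure-gradient force balances both:
(1/ρ)|∂P/∂n| = fV + V²/R  →  V² + fR·V − fR·V_g = 0
With fR = 1.28×10⁻⁴ × 1419×10³ m = 181 m/s:
V = [−fR + √((fR)² + 4 fR V_g)]/2 = [−181 + √(181² + 4×181×16.5)]/2 = 15.2 m/s
Subgeostrophic (V < V_g = 16.5 m/s), as expected around a low.

15 m/s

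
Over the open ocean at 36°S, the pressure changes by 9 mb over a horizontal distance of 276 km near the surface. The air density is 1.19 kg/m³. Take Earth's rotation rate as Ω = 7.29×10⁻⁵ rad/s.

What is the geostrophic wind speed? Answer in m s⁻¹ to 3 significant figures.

32.0 m s⁻¹

Coriolis parameter at 36°S:
f = 2Ω sin φ = 2 × 7.29×10⁻⁵ × sin 36° = 8.57×10⁻⁵ s⁻¹
Pressure gradient: |∂P/∂n| = 900 Pa / 276000 m = 3.26×10⁻³ Pa/m
Geostrophic balance (pressure-gradient force = Coriolis force):
V_g = (1/(fρ)) |∂P/∂n| = 3.26×10⁻³ / (8.57×10⁻⁵ × 1.19) = 32.0 m/s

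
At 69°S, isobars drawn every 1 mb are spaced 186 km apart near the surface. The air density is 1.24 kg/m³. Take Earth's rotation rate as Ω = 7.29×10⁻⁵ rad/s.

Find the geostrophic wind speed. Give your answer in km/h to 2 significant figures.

Coriolis parameter at 69°S:
f = 2Ω sin φ = 2 × 7.29×10⁻⁵ × sin 69° = 1.36×10⁻⁴ s⁻¹
Pressure gradient: |∂P/∂n| = 100 Pa / 186000 m = 5.38×10⁻⁴ Pa/m
Geostrophic balance (pressure-gradient force = Coriolis force):
V_g = (1/(fρ)) |∂P/∂n| = 5.38×10⁻⁴ / (1.36×10⁻⁴ × 1.24) = 3.19 m/s
Converting: 3.19 m/s × 3.6 = 11 km/h

11 km/h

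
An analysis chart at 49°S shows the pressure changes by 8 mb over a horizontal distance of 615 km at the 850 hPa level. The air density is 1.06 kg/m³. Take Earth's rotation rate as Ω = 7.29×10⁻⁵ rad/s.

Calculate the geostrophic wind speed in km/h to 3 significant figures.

Coriolis parameter at 49°S:
f = 2Ω sin φ = 2 × 7.29×10⁻⁵ × sin 49° = 1.10×10⁻⁴ s⁻¹
Pressure gradient: |∂P/∂n| = 800 Pa / 615000 m = 1.30×10⁻³ Pa/m
Geostrophic balance (pressure-gradient force = Coriolis force):
V_g = (1/(fρ)) |∂P/∂n| = 1.30×10⁻³ / (1.10×10⁻⁴ × 1.06) = 11.2 m/s
Converting: 11.2 m/s × 3.6 = 40.1 km/h

40.1 km/h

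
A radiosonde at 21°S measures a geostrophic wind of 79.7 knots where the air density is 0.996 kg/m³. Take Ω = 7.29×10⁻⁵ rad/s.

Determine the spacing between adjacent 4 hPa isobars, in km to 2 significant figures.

190 km

Coriolis parameter at 21°S:
f = 2Ω sin φ = 2 × 7.29×10⁻⁵ × sin 21° = 5.23×10⁻⁵ s⁻¹
Wind speed in SI: 79.7 knots = 41.0 m/s
Geostrophic balance rearranged: |∂P/∂n| = f ρ V_g
|∂P/∂n| = 5.23×10⁻⁵ × 0.996 × 41.0 = 2.13×10⁻³ Pa/m
Isobar spacing: Δn = ΔP/|∂P/∂n| = 400 Pa / 2.13×10⁻³ Pa/m = 187464 m ≈ 190 km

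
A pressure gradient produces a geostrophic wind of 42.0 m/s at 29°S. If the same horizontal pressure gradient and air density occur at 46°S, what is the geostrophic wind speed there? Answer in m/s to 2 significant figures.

28 m/s

With the same pressure gradient and density, V_g ∝ 1/f ∝ 1/sin φ.
V₂ = V₁ · sin φ₁ / sin φ₂ = 42.0 × sin 29° / sin 46°
V₂ = 42.0 × 0.4848/0.7193 = 28 m/s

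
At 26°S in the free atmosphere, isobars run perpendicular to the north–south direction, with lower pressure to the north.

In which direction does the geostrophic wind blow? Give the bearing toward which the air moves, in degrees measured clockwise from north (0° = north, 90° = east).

270°

The pressure-gradient force points toward the north (bearing 000°).
Geostrophic balance: in the Southern Hemisphere the Coriolis force deflects motion to the left, so the geostrophic wind blows 90° to the left of the pressure-gradient force (low pressure on the right).
Rotating 000° by 90° counterclockwise gives 270° — the wind blows toward the west.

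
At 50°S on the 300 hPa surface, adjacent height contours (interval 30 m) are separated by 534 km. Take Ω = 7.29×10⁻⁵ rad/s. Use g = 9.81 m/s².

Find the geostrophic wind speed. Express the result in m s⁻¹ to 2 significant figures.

Coriolis parameter at 50°S:
f = 2Ω sin φ = 2 × 7.29×10⁻⁵ × sin 50° = 1.12×10⁻⁴ s⁻¹
Height gradient: |∂Z/∂n| = 30 m / 534000 m = 5.62×10⁻⁵
On a pressure surface, geostrophic balance gives V_g = (g/f)|∂Z/∂n|:
V_g = 9.81 × 5.62×10⁻⁵ / 1.12×10⁻⁴ = 4.93 m/s

4.9 m s⁻¹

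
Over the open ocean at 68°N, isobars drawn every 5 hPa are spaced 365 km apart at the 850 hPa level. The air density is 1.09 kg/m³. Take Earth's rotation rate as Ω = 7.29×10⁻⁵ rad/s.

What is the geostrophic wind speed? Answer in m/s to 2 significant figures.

Coriolis parameter at 68°N:
f = 2Ω sin φ = 2 × 7.29×10⁻⁵ × sin 68° = 1.35×10⁻⁴ s⁻¹
Pressure gradient: |∂P/∂n| = 500 Pa / 365000 m = 1.37×10⁻³ Pa/m
Geostrophic balance (pressure-gradient force = Coriolis force):
V_g = (1/(fρ)) |∂P/∂n| = 1.37×10⁻³ / (1.35×10⁻⁴ × 1.09) = 9.30 m/s

9.3 m/s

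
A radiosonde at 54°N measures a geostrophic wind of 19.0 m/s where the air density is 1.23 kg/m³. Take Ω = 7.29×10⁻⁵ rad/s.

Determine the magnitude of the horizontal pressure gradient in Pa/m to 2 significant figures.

2.8×10⁻³ Pa/m

Coriolis parameter at 54°N:
f = 2Ω sin φ = 2 × 7.29×10⁻⁵ × sin 54° = 1.18×10⁻⁴ s⁻¹
Geostrophic balance rearranged: |∂P/∂n| = f ρ V_g
|∂P/∂n| = 1.18×10⁻⁴ × 1.23 × 19.0 = 2.76×10⁻³ Pa/m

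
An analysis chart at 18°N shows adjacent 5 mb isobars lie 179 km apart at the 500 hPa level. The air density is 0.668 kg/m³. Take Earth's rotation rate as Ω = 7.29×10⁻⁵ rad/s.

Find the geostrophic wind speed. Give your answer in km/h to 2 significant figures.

Coriolis parameter at 18°N:
f = 2Ω sin φ = 2 × 7.29×10⁻⁵ × sin 18° = 4.51×10⁻⁵ s⁻¹
Pressure gradient: |∂P/∂n| = 500 Pa / 179000 m = 2.79×10⁻³ Pa/m
Geostrophic balance (pressure-gradient force = Coriolis force):
V_g = (1/(fρ)) |∂P/∂n| = 2.79×10⁻³ / (4.51×10⁻⁵ × 0.668) = 92.8 m/s
Converting: 92.8 m/s × 3.6 = 330 km/h

330 km/h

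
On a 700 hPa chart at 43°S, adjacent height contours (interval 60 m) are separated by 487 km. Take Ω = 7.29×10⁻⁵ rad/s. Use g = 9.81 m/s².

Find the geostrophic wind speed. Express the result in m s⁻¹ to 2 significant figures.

12 m s⁻¹

Coriolis parameter at 43°S:
f = 2Ω sin φ = 2 × 7.29×10⁻⁵ × sin 43° = 9.94×10⁻⁵ s⁻¹
Height gradient: |∂Z/∂n| = 60 m / 487000 m = 1.23×10⁻⁴
On a pressure surface, geostrophic balance gives V_g = (g/f)|∂Z/∂n|:
V_g = 9.81 × 1.23×10⁻⁴ / 9.94×10⁻⁵ = 12.2 m/s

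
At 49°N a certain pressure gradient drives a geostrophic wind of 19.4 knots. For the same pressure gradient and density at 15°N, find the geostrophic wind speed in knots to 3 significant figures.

With the same pressure gradient and density, V_g ∝ 1/f ∝ 1/sin φ.
V₂ = V₁ · sin φ₁ / sin φ₂ = 19.4 × sin 49° / sin 15°
V₂ = 19.4 × 0.7547/0.2588 = 56.6 knots

56.6 knots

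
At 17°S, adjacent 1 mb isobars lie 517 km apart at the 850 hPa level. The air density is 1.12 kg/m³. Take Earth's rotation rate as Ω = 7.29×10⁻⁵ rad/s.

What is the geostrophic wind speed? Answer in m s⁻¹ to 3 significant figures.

Coriolis parameter at 17°S:
f = 2Ω sin φ = 2 × 7.29×10⁻⁵ × sin 17° = 4.26×10⁻⁵ s⁻¹
Pressure gradient: |∂P/∂n| = 100 Pa / 517000 m = 1.93×10⁻⁴ Pa/m
Geostrophic balance (pressure-gradient force = Coriolis force):
V_g = (1/(fρ)) |∂P/∂n| = 1.93×10⁻⁴ / (4.26×10⁻⁵ × 1.12) = 4.05 m/s

4.05 m s⁻¹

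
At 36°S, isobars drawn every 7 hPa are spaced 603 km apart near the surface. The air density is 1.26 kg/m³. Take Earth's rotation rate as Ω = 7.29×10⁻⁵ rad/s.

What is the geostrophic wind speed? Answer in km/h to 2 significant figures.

39 km/h

Coriolis parameter at 36°S:
f = 2Ω sin φ = 2 × 7.29×10⁻⁵ × sin 36° = 8.57×10⁻⁵ s⁻¹
Pressure gradient: |∂P/∂n| = 700 Pa / 603000 m = 1.16×10⁻³ Pa/m
Geostrophic balance (pressure-gradient force = Coriolis force):
V_g = (1/(fρ)) |∂P/∂n| = 1.16×10⁻³ / (8.57×10⁻⁵ × 1.26) = 10.8 m/s
Converting: 10.8 m/s × 3.6 = 39 km/h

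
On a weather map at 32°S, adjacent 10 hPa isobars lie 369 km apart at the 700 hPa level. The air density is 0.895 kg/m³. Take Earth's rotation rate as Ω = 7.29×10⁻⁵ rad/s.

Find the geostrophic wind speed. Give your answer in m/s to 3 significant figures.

Coriolis parameter at 32°S:
f = 2Ω sin φ = 2 × 7.29×10⁻⁵ × sin 32° = 7.73×10⁻⁵ s⁻¹
Pressure gradient: |∂P/∂n| = 1000 Pa / 369000 m = 2.71×10⁻³ Pa/m
Geostrophic balance (pressure-gradient force = Coriolis force):
V_g = (1/(fρ)) |∂P/∂n| = 2.71×10⁻³ / (7.73×10⁻⁵ × 0.895) = 39.2 m/s

39.2 m/s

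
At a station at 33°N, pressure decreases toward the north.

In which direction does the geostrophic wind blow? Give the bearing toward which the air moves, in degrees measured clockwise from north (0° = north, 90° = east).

The pressure-gradient force points toward the north (bearing 000°).
Geostrophic balance: in the Northern Hemisphere the Coriolis force deflects motion to the right, so the geostrophic wind blows 90° to the right of the pressure-gradient force (low pressure on the left).
Rotating 000° by 90° clockwise gives 090° — the wind blows toward the east.

090°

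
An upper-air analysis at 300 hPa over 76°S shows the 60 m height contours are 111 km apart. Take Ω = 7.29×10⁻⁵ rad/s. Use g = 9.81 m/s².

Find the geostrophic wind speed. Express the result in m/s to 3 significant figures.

Coriolis parameter at 76°S:
f = 2Ω sin φ = 2 × 7.29×10⁻⁵ × sin 76° = 1.41×10⁻⁴ s⁻¹
Height gradient: |∂Z/∂n| = 60 m / 111000 m = 5.41×10⁻⁴
On a pressure surface, geostrophic balance gives V_g = (g/f)|∂Z/∂n|:
V_g = 9.81 × 5.41×10⁻⁴ / 1.41×10⁻⁴ = 37.5 m/s

37.5 m/s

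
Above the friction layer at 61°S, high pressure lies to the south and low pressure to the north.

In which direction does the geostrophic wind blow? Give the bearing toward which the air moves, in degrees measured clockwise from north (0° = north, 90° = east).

The pressure-gradient force points toward the north (bearing 000°).
Geostrophic balance: in the Southern Hemisphere the Coriolis force deflects motion to the left, so the geostrophic wind blows 90° to the left of the pressure-gradient force (low pressure on the right).
Rotating 000° by 90° counterclockwise gives 270° — the wind blows toward the west.

270°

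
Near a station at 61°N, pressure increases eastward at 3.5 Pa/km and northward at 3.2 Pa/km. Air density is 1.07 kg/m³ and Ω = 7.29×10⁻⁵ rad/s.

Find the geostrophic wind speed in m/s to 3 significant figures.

34.8 m/s

Coriolis parameter at 61°N:
f = 2Ω sin φ = 2 × 7.29×10⁻⁵ × sin 61° = 1.28×10⁻⁴ s⁻¹
Component geostrophic relations (x east, y north):
u_g = −(1/(fρ)) ∂P/∂y,  v_g = (1/(fρ)) ∂P/∂x
u_g = −(3.2×10⁻³)/(1.28×10⁻⁴ × 1.07) = −23.5 m/s;  v_g = (3.5×10⁻³)/(1.28×10⁻⁴ × 1.07) = 25.7 m/s
|V_g| = √(u_g² + v_g²) = 34.8 m/s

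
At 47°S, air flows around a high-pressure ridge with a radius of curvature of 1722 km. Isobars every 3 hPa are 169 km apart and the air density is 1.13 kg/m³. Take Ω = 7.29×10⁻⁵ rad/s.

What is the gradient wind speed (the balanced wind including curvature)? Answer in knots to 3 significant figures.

31.4 knots

Coriolis parameter at 47°S:
f = 2Ω sin φ = 2 × 7.29×10⁻⁵ × sin 47° = 1.07×10⁻⁴ s⁻¹
Pressure gradient: |∂P/∂n| = 300 Pa / 169000 m = 1.78×10⁻³ Pa/m
Geostrophic speed: V_g = |∂P/∂n|/(fρ) = 1.78×10⁻³/(1.07×10⁻⁴ × 1.13) = 14.7 m/s
Around a high, pressure-gradient force acts outward with centrifugal, so Coriolis balances both:
fV = (1/ρ)|∂P/∂n| + V²/R  →  V² − fR·V + fR·V_g = 0
With fR = 1.07×10⁻⁴ × 1722×10³ m = 184 m/s:
V = [fR − √((fR)² − 4 fR V_g)]/2 = [184 − √(184² − 4×184×14.7)]/2 = 16.2 m/s
Supergeostrophic (V > V_g = 14.7 m/s), as expected around a high.
Converting: 16.2 m/s × 1.944 = 31.4 knots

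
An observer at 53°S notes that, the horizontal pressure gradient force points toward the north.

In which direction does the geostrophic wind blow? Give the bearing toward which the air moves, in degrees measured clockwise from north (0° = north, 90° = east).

The pressure-gradient force points toward the north (bearing 000°).
Geostrophic balance: in the Southern Hemisphere the Coriolis force deflects motion to the left, so the geostrophic wind blows 90° to the left of the pressure-gradient force (low pressure on the right).
Rotating 000° by 90° counterclockwise gives 270° — the wind blows toward the west.

270°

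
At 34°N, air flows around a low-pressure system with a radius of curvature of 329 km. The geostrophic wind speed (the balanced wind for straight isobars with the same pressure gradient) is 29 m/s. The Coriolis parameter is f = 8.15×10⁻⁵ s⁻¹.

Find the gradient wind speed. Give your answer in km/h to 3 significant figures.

63.1 km/h

Around a low, centrifugal force acts outward with Coriolis, so pressure-gradient force balances both:
(1/ρ)|∂P/∂n| = fV + V²/R  →  V² + fR·V − fR·V_g = 0
With fR = 8.15×10⁻⁵ × 329×10³ m = 26.8 m/s:
V = [−fR + √((fR)² + 4 fR V_g)]/2 = [−26.8 + √(26.8² + 4×26.8×29)]/2 = 17.5 m/s
Subgeostrophic (V < V_g = 29 m/s), as expected around a low.
Converting: 17.5 m/s × 3.6 = 63.1 km/h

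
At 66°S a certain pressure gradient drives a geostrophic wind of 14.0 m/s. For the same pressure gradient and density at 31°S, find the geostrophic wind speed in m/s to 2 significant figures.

With the same pressure gradient and density, V_g ∝ 1/f ∝ 1/sin φ.
V₂ = V₁ · sin φ₁ / sin φ₂ = 14.0 × sin 66° / sin 31°
V₂ = 14.0 × 0.9135/0.5150 = 25 m/s

25 m/s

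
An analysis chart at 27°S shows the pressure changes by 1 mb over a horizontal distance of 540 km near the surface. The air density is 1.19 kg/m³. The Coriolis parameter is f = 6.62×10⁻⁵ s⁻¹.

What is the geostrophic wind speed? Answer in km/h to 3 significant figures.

Pressure gradient: |∂P/∂n| = 100 Pa / 540000 m = 1.85×10⁻⁴ Pa/m
Geostrophic balance (pressure-gradient force = Coriolis force):
V_g = (1/(fρ)) |∂P/∂n| = 1.85×10⁻⁴ / (6.62×10⁻⁵ × 1.19) = 2.35 m/s
Converting: 2.35 m/s × 3.6 = 8.46 km/h

8.46 km/h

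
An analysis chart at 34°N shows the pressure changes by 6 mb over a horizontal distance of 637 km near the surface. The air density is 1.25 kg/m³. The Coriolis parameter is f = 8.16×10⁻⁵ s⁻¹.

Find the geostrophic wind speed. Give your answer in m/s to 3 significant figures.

9.23 m/s

Pressure gradient: |∂P/∂n| = 600 Pa / 637000 m = 9.42×10⁻⁴ Pa/m
Geostrophic balance (pressure-gradient force = Coriolis force):
V_g = (1/(fρ)) |∂P/∂n| = 9.42×10⁻⁴ / (8.16×10⁻⁵ × 1.25) = 9.23 m/s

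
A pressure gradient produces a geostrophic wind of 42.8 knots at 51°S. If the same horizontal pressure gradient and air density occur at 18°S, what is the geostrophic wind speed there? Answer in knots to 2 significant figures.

110 knots

With the same pressure gradient and density, V_g ∝ 1/f ∝ 1/sin φ.
V₂ = V₁ · sin φ₁ / sin φ₂ = 42.8 × sin 51° / sin 18°
V₂ = 42.8 × 0.7771/0.3090 = 110 knots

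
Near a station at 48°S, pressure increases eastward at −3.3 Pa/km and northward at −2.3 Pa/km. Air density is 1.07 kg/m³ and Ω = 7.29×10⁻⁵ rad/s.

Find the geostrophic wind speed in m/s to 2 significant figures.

35 m/s

Coriolis parameter at 48°S:
f = 2Ω sin φ = 2 × 7.29×10⁻⁵ × sin 48° = 1.08×10⁻⁴ s⁻¹
In the Southern Hemisphere f is negative: f = −1.08×10⁻⁴ s⁻¹.
Component geostrophic relations (x east, y north):
u_g = −(1/(fρ)) ∂P/∂y,  v_g = (1/(fρ)) ∂P/∂x
u_g = −(−2.3×10⁻³)/(−1.08×10⁻⁴ × 1.07) = −19.8 m/s;  v_g = (−3.3×10⁻³)/(−1.08×10⁻⁴ × 1.07) = 28.5 m/s
|V_g| = √(u_g² + v_g²) = 34.7 m/s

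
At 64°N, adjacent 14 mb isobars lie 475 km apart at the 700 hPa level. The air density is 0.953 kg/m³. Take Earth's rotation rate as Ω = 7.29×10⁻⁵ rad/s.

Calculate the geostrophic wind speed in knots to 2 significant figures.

46 knots

Coriolis parameter at 64°N:
f = 2Ω sin φ = 2 × 7.29×10⁻⁵ × sin 64° = 1.31×10⁻⁴ s⁻¹
Pressure gradient: |∂P/∂n| = 1400 Pa / 475000 m = 2.95×10⁻³ Pa/m
Geostrophic balance (pressure-gradient force = Coriolis force):
V_g = (1/(fρ)) |∂P/∂n| = 2.95×10⁻³ / (1.31×10⁻⁴ × 0.953) = 23.6 m/s
Converting: 23.6 m/s × 1.944 = 46 knots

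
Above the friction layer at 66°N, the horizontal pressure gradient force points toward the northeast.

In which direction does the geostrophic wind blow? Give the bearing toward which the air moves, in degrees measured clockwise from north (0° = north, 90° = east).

The pressure-gradient force points toward the northeast (bearing 045°).
Geostrophic balance: in the Northern Hemisphere the Coriolis force deflects motion to the right, so the geostrophic wind blows 90° to the right of the pressure-gradient force (low pressure on the left).
Rotating 045° by 90° clockwise gives 135° — the wind blows toward the southeast.

135°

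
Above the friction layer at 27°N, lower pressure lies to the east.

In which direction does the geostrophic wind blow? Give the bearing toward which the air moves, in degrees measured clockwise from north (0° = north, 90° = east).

180°

The pressure-gradient force points toward the east (bearing 090°).
Geostrophic balance: in the Northern Hemisphere the Coriolis force deflects motion to the right, so the geostrophic wind blows 90° to the right of the pressure-gradient force (low pressure on the left).
Rotating 090° by 90° clockwise gives 180° — the wind blows toward the south.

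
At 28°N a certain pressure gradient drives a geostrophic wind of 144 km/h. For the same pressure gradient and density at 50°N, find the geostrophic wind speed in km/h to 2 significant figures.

With the same pressure gradient and density, V_g ∝ 1/f ∝ 1/sin φ.
V₂ = V₁ · sin φ₁ / sin φ₂ = 144 × sin 28° / sin 50°
V₂ = 144 × 0.4695/0.7660 = 88 km/h

88 km/h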